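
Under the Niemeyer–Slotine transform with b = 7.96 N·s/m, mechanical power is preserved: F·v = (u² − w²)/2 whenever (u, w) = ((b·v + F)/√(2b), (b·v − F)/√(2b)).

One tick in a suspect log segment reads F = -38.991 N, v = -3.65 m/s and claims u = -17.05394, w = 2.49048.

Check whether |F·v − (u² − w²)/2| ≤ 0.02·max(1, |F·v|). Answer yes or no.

yes

F·v = (-38.991)×(-3.65) = 142.31715 W.
(u² − w²)/2 = (290.83687 − 6.20249)/2 = 142.31719 W.
|Δ| = 0.00004;  2% of max(1, |F·v|) = 2.84634.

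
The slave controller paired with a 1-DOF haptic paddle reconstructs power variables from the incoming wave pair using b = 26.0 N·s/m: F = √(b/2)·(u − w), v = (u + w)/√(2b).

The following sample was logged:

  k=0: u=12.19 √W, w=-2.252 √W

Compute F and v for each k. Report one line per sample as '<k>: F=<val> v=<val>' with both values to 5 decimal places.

k=0: u−w=14.44200, u+w=9.93800; √(b/2)=3.60555, √(2b)=7.21110; F=3.60555×14.442=52.07137, v=9.93800/7.21110=1.37815

0: F=52.07137 v=1.37815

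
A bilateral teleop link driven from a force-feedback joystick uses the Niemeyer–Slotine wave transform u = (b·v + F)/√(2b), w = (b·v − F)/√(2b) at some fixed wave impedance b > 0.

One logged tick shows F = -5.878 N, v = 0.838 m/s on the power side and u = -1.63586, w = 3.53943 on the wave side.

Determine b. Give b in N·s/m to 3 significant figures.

u + w = 1.90357;  u + w = √(2b)·v, so √(2b) = 1.90357/0.838 = 2.27156.
b = (√(2b))²/2 = 5.16000/2 = 2.58000.
(Check via u − w = 2F/√(2b): u − w = -5.17529, 2F/√(2b) = -5.17529.)

b = 2.58 N·s/m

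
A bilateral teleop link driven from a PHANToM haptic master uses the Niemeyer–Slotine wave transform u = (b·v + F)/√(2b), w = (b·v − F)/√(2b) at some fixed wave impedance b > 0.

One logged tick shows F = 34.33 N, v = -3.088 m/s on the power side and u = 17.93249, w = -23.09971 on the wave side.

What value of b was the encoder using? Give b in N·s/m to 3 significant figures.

b = 1.4 N·s/m

u + w = -5.16722;  u + w = √(2b)·v, so √(2b) = -5.16722/(-3.088) = 1.67332.
b = (√(2b))²/2 = 2.80001/2 = 1.40000.
(Check via u − w = 2F/√(2b): u − w = 41.03220, 2F/√(2b) = 41.03214.)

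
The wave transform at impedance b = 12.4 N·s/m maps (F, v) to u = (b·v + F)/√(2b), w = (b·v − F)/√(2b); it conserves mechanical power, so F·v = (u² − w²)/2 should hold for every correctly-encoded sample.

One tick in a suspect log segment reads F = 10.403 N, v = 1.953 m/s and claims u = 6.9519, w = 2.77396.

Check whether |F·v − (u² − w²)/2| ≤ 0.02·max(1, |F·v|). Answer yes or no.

F·v = 10.403×1.953 = 20.31706 W.
(u² − w²)/2 = (48.32891 − 7.69485)/2 = 20.31703 W.
|Δ| = 0.00003;  2% of max(1, |F·v|) = 0.40634.

yes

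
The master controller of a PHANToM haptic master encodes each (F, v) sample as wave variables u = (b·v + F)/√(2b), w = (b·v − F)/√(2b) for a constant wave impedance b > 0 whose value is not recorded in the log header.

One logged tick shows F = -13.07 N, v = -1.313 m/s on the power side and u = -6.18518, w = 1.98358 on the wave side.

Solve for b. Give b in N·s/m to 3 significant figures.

b = 5.12 N·s/m

u + w = -4.20160;  u + w = √(2b)·v, so √(2b) = -4.20160/(-1.313) = 3.20000.
b = (√(2b))²/2 = 10.24000/2 = 5.12000.
(Check via u − w = 2F/√(2b): u − w = -8.16876, 2F/√(2b) = -8.16875.)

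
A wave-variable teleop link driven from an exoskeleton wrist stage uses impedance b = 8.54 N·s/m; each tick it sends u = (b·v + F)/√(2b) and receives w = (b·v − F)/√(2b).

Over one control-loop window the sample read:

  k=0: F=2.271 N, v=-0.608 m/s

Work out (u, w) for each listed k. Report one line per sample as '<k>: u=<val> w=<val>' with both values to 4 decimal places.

k=0: b·v=8.54×(-0.608)=-5.1923; √(2b)=4.1328; u=(-5.1923+2.271)/4.1328=-0.7069, w=(-5.1923−2.271)/4.1328=-1.8059

0: u=-0.7069 w=-1.8059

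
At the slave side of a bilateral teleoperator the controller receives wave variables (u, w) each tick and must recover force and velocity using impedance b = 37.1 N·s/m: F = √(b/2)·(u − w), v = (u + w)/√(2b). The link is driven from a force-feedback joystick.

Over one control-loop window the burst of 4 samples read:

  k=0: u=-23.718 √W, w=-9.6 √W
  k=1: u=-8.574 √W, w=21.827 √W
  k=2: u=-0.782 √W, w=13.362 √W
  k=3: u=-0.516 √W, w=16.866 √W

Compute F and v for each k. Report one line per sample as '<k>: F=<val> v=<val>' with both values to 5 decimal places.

k=0: u−w=-14.11800, u+w=-33.31800; √(b/2)=4.30697, √(2b)=8.61394; F=4.30697×(-14.118)=-60.80582, v=-33.31800/8.61394=-3.86792
k=1: u−w=-30.40100, u+w=13.25300; √(b/2)=4.30697, √(2b)=8.61394; F=4.30697×(-30.401)=-130.93623, v=13.25300/8.61394=1.53855
k=2: u−w=-14.14400, u+w=12.58000; √(b/2)=4.30697, √(2b)=8.61394; F=4.30697×(-14.144)=-60.91780, v=12.58000/8.61394=1.46042
k=3: u−w=-17.38200, u+w=16.35000; √(b/2)=4.30697, √(2b)=8.61394; F=4.30697×(-17.382)=-74.86377, v=16.35000/8.61394=1.89809

0: F=-60.80582 v=-3.86792
1: F=-130.93623 v=1.53855
2: F=-60.91780 v=1.46042
3: F=-74.86377 v=1.89809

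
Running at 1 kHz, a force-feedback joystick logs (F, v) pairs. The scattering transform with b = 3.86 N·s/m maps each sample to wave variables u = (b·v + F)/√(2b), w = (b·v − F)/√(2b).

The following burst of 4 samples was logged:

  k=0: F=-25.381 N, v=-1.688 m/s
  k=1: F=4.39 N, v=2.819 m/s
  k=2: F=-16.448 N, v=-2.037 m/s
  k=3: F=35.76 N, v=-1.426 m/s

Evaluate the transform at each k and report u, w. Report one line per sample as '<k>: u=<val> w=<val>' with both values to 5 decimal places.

0: u=-11.47987 w=6.78978
1: u=5.49628 w=2.33628
2: u=-8.74966 w=3.08987
3: u=10.88924 w=-14.85137

k=0: b·v=3.86×(-1.688)=-6.51568; √(2b)=2.77849; u=(-6.51568+(-25.381))/2.77849=-11.47987, w=(-6.51568−(-25.381))/2.77849=6.78978
k=1: b·v=3.86×2.819=10.88134; √(2b)=2.77849; u=(10.88134+4.39)/2.77849=5.49628, w=(10.88134−4.39)/2.77849=2.33628
k=2: b·v=3.86×(-2.037)=-7.86282; √(2b)=2.77849; u=(-7.86282+(-16.448))/2.77849=-8.74966, w=(-7.86282−(-16.448))/2.77849=3.08987
k=3: b·v=3.86×(-1.426)=-5.50436; √(2b)=2.77849; u=(-5.50436+35.76)/2.77849=10.88924, w=(-5.50436−35.76)/2.77849=-14.85137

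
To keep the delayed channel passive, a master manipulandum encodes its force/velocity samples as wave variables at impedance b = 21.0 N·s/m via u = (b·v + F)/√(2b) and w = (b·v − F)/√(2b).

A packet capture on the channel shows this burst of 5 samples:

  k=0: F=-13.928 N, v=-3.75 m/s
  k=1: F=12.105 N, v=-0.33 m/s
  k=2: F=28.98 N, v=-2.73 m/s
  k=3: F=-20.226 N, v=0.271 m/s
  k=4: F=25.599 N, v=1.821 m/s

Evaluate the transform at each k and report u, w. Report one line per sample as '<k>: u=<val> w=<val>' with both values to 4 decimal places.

k=0: b·v=21.0×(-3.75)=-78.7500; √(2b)=6.4807; u=(-78.7500+(-13.928))/6.4807=-14.3005, w=(-78.7500−(-13.928))/6.4807=-10.0023
k=1: b·v=21.0×(-0.33)=-6.9300; √(2b)=6.4807; u=(-6.9300+12.105)/6.4807=0.7985, w=(-6.9300−12.105)/6.4807=-2.9372
k=2: b·v=21.0×(-2.73)=-57.3300; √(2b)=6.4807; u=(-57.3300+28.98)/6.4807=-4.3745, w=(-57.3300−28.98)/6.4807=-13.3179
k=3: b·v=21.0×0.271=5.6910; √(2b)=6.4807; u=(5.6910+(-20.226))/6.4807=-2.2428, w=(5.6910−(-20.226))/6.4807=3.9991
k=4: b·v=21.0×1.821=38.2410; √(2b)=6.4807; u=(38.2410+25.599)/6.4807=9.8507, w=(38.2410−25.599)/6.4807=1.9507

0: u=-14.3005 w=-10.0023
1: u=0.7985 w=-2.9372
2: u=-4.3745 w=-13.3179
3: u=-2.2428 w=3.9991
4: u=9.8507 w=1.9507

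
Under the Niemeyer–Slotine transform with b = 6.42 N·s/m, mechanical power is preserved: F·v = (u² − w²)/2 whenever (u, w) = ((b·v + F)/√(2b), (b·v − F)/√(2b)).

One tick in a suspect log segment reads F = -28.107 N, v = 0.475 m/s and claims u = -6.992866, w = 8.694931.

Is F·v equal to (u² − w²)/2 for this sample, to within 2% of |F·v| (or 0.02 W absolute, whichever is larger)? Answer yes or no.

F·v = (-28.107)×0.475 = -13.350825 W.
(u² − w²)/2 = (48.900175 − 75.601825)/2 = -13.350825 W.
|Δ| = 0.000000;  2% of max(1, |F·v|) = 0.267016.

yes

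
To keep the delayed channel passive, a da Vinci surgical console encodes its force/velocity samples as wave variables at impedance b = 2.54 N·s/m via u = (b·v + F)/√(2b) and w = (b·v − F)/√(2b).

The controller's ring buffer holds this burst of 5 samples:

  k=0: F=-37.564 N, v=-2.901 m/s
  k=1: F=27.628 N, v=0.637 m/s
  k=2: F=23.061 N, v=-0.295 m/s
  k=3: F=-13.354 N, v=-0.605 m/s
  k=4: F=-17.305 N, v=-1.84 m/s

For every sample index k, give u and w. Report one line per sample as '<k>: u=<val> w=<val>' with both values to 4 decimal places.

0: u=-19.9356 w=13.3971
1: u=12.9758 w=-11.5401
2: u=9.8992 w=-10.5641
3: u=-6.6067 w=5.2431
4: u=-9.7514 w=5.6043

k=0: b·v=2.54×(-2.901)=-7.3685; √(2b)=2.2539; u=(-7.3685+(-37.564))/2.2539=-19.9356, w=(-7.3685−(-37.564))/2.2539=13.3971
k=1: b·v=2.54×0.637=1.6180; √(2b)=2.2539; u=(1.6180+27.628)/2.2539=12.9758, w=(1.6180−27.628)/2.2539=-11.5401
k=2: b·v=2.54×(-0.295)=-0.7493; √(2b)=2.2539; u=(-0.7493+23.061)/2.2539=9.8992, w=(-0.7493−23.061)/2.2539=-10.5641
k=3: b·v=2.54×(-0.605)=-1.5367; √(2b)=2.2539; u=(-1.5367+(-13.354))/2.2539=-6.6067, w=(-1.5367−(-13.354))/2.2539=5.2431
k=4: b·v=2.54×(-1.84)=-4.6736; √(2b)=2.2539; u=(-4.6736+(-17.305))/2.2539=-9.7514, w=(-4.6736−(-17.305))/2.2539=5.6043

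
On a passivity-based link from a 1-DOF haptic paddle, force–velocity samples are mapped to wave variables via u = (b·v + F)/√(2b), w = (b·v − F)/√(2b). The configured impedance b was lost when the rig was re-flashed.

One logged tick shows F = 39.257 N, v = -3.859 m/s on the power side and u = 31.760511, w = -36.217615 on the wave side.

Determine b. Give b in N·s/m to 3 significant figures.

b = 0.667 N·s/m

u + w = -4.457104;  u + w = √(2b)·v, so √(2b) = -4.457104/(-3.859) = 1.154989.
b = (√(2b))²/2 = 1.334000/2 = 0.667000.
(Check via u − w = 2F/√(2b): u − w = 67.978126, 2F/√(2b) = 67.978114.)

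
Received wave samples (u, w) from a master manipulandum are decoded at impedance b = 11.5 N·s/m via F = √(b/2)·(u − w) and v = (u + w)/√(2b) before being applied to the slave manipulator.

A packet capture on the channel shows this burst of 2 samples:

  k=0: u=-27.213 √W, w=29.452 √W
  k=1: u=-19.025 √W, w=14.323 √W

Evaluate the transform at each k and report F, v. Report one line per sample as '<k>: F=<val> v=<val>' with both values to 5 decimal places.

0: F=-135.87790 v=0.46686
1: F=-79.96569 v=-0.98043

k=0: u−w=-56.66500, u+w=2.23900; √(b/2)=2.39792, √(2b)=4.79583; F=2.39792×(-56.665)=-135.87790, v=2.23900/4.79583=0.46686
k=1: u−w=-33.34800, u+w=-4.70200; √(b/2)=2.39792, √(2b)=4.79583; F=2.39792×(-33.348)=-79.96569, v=-4.70200/4.79583=-0.98043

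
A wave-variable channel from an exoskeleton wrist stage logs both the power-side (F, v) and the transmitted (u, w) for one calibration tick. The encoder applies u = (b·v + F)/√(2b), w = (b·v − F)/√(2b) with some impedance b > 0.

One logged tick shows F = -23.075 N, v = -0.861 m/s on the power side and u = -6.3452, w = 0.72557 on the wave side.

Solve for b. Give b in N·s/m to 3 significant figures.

u + w = -5.61963;  u + w = √(2b)·v, so √(2b) = -5.61963/(-0.861) = 6.52686.
b = (√(2b))²/2 = 42.59996/2 = 21.29998.
(Check via u − w = 2F/√(2b): u − w = -7.07077, 2F/√(2b) = -7.07078.)

b = 21.3 N·s/m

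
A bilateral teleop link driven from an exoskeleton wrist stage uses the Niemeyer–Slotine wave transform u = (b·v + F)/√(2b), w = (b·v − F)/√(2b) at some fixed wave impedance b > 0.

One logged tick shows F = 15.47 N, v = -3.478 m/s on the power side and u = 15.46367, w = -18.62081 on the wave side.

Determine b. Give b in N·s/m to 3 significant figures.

b = 0.412 N·s/m

u + w = -3.1571;  u + w = √(2b)·v, so √(2b) = -3.1571/(-3.478) = 0.9077.
b = (√(2b))²/2 = 0.8240/2 = 0.4120.
(Check via u − w = 2F/√(2b): u − w = 34.0845, 2F/√(2b) = 34.0844.)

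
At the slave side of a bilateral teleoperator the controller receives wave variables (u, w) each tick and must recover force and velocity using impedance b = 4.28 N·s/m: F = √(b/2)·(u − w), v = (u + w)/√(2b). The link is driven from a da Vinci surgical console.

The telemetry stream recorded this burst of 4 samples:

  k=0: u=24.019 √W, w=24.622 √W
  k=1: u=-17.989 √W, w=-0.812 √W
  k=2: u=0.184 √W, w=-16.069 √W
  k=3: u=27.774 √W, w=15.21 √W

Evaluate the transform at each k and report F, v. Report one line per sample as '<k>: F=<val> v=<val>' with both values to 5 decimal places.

k=0: u−w=-0.60300, u+w=48.64100; √(b/2)=1.46287, √(2b)=2.92575; F=1.46287×(-0.603)=-0.88211, v=48.64100/2.92575=16.62515
k=1: u−w=-17.17700, u+w=-18.80100; √(b/2)=1.46287, √(2b)=2.92575; F=1.46287×(-17.177)=-25.12778, v=-18.80100/2.92575=-6.42605
k=2: u−w=16.25300, u+w=-15.88500; √(b/2)=1.46287, √(2b)=2.92575; F=1.46287×16.253=23.77609, v=-15.88500/2.92575=-5.42938
k=3: u−w=12.56400, u+w=42.98400; √(b/2)=1.46287, √(2b)=2.92575; F=1.46287×12.564=18.37955, v=42.98400/2.92575=14.69163

0: F=-0.88211 v=16.62515
1: F=-25.12778 v=-6.42605
2: F=23.77609 v=-5.42938
3: F=18.37955 v=14.69163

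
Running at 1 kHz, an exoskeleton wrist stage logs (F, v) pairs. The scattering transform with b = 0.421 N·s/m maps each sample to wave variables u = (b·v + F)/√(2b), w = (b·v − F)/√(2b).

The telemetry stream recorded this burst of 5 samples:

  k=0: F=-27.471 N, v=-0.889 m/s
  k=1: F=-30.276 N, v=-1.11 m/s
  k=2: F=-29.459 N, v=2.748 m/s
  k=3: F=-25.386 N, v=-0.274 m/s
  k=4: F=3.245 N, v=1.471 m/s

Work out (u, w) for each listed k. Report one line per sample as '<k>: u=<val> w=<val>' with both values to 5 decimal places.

k=0: b·v=0.421×(-0.889)=-0.37427; √(2b)=0.91761; u=(-0.37427+(-27.471))/0.91761=-30.34558, w=(-0.37427−(-27.471))/0.91761=29.52982
k=1: b·v=0.421×(-1.11)=-0.46731; √(2b)=0.91761; u=(-0.46731+(-30.276))/0.91761=-33.50384, w=(-0.46731−(-30.276))/0.91761=32.48530
k=2: b·v=0.421×2.748=1.15691; √(2b)=0.91761; u=(1.15691+(-29.459))/0.91761=-30.84342, w=(1.15691−(-29.459))/0.91761=33.36500
k=3: b·v=0.421×(-0.274)=-0.11535; √(2b)=0.91761; u=(-0.11535+(-25.386))/0.91761=-27.79119, w=(-0.11535−(-25.386))/0.91761=27.53977
k=4: b·v=0.421×1.471=0.61929; √(2b)=0.91761; u=(0.61929+3.245)/0.91761=4.21128, w=(0.61929−3.245)/0.91761=-2.86148

0: u=-30.34558 w=29.52982
1: u=-33.50384 w=32.48530
2: u=-30.84342 w=33.36500
3: u=-27.79119 w=27.53977
4: u=4.21128 w=-2.86148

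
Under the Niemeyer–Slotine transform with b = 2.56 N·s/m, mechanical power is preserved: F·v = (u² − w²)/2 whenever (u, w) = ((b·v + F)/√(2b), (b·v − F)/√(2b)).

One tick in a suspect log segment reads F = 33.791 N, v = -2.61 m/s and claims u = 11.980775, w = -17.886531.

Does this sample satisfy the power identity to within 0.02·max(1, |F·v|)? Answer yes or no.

yes

F·v = 33.791×(-2.61) = -88.194510 W.
(u² − w²)/2 = (143.538970 − 319.927991)/2 = -88.194511 W.
|Δ| = 0.000001;  2% of max(1, |F·v|) = 1.763890.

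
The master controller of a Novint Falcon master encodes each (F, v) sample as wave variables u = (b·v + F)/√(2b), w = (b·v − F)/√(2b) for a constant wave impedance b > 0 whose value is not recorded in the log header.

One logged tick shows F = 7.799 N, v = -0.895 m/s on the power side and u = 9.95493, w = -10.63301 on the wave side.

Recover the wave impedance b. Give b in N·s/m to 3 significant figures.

u + w = -0.6781;  u + w = √(2b)·v, so √(2b) = -0.6781/(-0.895) = 0.7576.
b = (√(2b))²/2 = 0.5740/2 = 0.2870.
(Check via u − w = 2F/√(2b): u − w = 20.5879, 2F/√(2b) = 20.5879.)

b = 0.287 N·s/m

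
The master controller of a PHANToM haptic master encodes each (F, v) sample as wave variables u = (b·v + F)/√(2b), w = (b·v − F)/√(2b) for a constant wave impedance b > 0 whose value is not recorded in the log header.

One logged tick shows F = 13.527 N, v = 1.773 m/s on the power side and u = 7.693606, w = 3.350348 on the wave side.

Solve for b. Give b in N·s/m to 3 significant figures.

b = 19.4 N·s/m

u + w = 11.043954;  u + w = √(2b)·v, so √(2b) = 11.043954/1.773 = 6.228964.
b = (√(2b))²/2 = 38.799998/2 = 19.399999.
(Check via u − w = 2F/√(2b): u − w = 4.343258, 2F/√(2b) = 4.343258.)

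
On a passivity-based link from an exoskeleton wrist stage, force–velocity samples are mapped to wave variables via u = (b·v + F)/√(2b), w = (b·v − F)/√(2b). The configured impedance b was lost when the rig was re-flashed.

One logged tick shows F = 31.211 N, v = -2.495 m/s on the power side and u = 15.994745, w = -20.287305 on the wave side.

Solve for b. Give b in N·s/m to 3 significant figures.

b = 1.48 N·s/m

u + w = -4.292560;  u + w = √(2b)·v, so √(2b) = -4.292560/(-2.495) = 1.720465.
b = (√(2b))²/2 = 2.960000/2 = 1.480000.
(Check via u − w = 2F/√(2b): u − w = 36.282050, 2F/√(2b) = 36.282053.)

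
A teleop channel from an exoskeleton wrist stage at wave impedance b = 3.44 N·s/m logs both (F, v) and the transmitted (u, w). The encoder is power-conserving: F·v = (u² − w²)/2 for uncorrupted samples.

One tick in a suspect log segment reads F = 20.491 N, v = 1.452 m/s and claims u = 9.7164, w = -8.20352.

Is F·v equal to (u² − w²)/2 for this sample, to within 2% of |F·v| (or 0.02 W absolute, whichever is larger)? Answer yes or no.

F·v = 20.491×1.452 = 29.7529 W.
(u² − w²)/2 = (94.4084 − 67.2977)/2 = 13.5553 W.
|Δ| = 16.1976;  2% of max(1, |F·v|) = 0.5951.

no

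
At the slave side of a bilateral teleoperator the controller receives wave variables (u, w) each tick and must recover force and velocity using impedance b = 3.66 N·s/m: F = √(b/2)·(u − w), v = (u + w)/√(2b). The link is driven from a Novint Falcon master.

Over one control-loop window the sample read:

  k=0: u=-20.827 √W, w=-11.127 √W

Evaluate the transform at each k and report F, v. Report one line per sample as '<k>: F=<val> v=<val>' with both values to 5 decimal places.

0: F=-13.12192 v=-11.81054

k=0: u−w=-9.70000, u+w=-31.95400; √(b/2)=1.35277, √(2b)=2.70555; F=1.35277×(-9.7)=-13.12192, v=-31.95400/2.70555=-11.81054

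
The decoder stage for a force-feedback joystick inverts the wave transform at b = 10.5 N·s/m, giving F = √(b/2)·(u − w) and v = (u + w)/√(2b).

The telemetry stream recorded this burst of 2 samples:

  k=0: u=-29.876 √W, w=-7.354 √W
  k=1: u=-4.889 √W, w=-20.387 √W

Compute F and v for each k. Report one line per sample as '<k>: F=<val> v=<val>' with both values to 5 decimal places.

k=0: u−w=-22.52200, u+w=-37.23000; √(b/2)=2.29129, √(2b)=4.58258; F=2.29129×(-22.522)=-51.60438, v=-37.23000/4.58258=-8.12425
k=1: u−w=15.49800, u+w=-25.27600; √(b/2)=2.29129, √(2b)=4.58258; F=2.29129×15.498=35.51038, v=-25.27600/4.58258=-5.51568

0: F=-51.60438 v=-8.12425
1: F=35.51038 v=-5.51568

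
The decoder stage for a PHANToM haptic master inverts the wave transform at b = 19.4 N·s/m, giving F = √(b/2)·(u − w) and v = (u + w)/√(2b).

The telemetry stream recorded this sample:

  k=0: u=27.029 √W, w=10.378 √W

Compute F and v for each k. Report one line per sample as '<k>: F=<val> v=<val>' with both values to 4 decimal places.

k=0: u−w=16.6510, u+w=37.4070; √(b/2)=3.1145, √(2b)=6.2290; F=3.1145×16.651=51.8592, v=37.4070/6.2290=6.0053

0: F=51.8592 v=6.0053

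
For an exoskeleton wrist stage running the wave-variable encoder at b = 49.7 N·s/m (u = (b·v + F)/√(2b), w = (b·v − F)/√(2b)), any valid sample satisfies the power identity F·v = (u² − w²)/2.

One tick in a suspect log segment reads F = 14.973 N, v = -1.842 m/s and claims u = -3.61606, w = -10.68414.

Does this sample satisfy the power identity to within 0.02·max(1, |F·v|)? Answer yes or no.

no

F·v = 14.973×(-1.842) = -27.58027 W.
(u² − w²)/2 = (13.07589 − 114.15085)/2 = -50.53748 W.
|Δ| = 22.95721;  2% of max(1, |F·v|) = 0.55161.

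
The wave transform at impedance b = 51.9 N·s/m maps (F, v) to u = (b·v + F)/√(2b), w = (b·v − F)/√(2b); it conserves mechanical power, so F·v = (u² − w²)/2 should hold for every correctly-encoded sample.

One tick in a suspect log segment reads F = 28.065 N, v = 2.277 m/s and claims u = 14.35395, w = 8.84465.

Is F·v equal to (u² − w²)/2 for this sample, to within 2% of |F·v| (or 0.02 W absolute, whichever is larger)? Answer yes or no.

yes

F·v = 28.065×2.277 = 63.90401 W.
(u² − w²)/2 = (206.03588 − 78.22783)/2 = 63.90402 W.
|Δ| = 0.00002;  2% of max(1, |F·v|) = 1.27808.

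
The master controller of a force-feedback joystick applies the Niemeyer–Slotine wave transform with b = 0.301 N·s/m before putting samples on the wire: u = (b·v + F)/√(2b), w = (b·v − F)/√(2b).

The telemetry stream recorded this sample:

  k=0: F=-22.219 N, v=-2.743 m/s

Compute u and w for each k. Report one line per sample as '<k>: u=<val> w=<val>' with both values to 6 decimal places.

0: u=-29.701046 w=27.572789

k=0: b·v=0.301×(-2.743)=-0.825643; √(2b)=0.775887; u=(-0.825643+(-22.219))/0.775887=-29.701046, w=(-0.825643−(-22.219))/0.775887=27.572789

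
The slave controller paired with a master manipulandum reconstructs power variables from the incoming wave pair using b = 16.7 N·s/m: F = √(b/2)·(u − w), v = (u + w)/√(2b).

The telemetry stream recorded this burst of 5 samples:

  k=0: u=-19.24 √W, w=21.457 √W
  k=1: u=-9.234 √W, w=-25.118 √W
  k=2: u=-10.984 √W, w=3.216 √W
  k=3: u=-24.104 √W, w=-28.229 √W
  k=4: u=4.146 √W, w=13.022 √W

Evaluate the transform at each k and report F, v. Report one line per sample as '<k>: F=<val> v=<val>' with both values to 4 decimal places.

k=0: u−w=-40.6970, u+w=2.2170; √(b/2)=2.8896, √(2b)=5.7793; F=2.8896×(-40.697)=-117.5995, v=2.2170/5.7793=0.3836
k=1: u−w=15.8840, u+w=-34.3520; √(b/2)=2.8896, √(2b)=5.7793; F=2.8896×15.884=45.8990, v=-34.3520/5.7793=-5.9440
k=2: u−w=-14.2000, u+w=-7.7680; √(b/2)=2.8896, √(2b)=5.7793; F=2.8896×(-14.2)=-41.0328, v=-7.7680/5.7793=-1.3441
k=3: u−w=4.1250, u+w=-52.3330; √(b/2)=2.8896, √(2b)=5.7793; F=2.8896×4.125=11.9198, v=-52.3330/5.7793=-9.0553
k=4: u−w=-8.8760, u+w=17.1680; √(b/2)=2.8896, √(2b)=5.7793; F=2.8896×(-8.876)=-25.6484, v=17.1680/5.7793=2.9706

0: F=-117.5995 v=0.3836
1: F=45.8990 v=-5.9440
2: F=-41.0328 v=-1.3441
3: F=11.9198 v=-9.0553
4: F=-25.6484 v=2.9706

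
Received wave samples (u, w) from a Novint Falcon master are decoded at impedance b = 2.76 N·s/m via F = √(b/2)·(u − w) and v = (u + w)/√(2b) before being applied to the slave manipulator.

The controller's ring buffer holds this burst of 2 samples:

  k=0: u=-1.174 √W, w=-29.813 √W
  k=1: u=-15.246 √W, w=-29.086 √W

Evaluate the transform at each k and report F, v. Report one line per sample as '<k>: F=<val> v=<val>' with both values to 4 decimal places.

k=0: u−w=28.6390, u+w=-30.9870; √(b/2)=1.1747, √(2b)=2.3495; F=1.1747×28.639=33.6432, v=-30.9870/2.3495=-13.1889
k=1: u−w=13.8400, u+w=-44.3320; √(b/2)=1.1747, √(2b)=2.3495; F=1.1747×13.84=16.2583, v=-44.3320/2.3495=-18.8690

0: F=33.6432 v=-13.1889
1: F=16.2583 v=-18.8690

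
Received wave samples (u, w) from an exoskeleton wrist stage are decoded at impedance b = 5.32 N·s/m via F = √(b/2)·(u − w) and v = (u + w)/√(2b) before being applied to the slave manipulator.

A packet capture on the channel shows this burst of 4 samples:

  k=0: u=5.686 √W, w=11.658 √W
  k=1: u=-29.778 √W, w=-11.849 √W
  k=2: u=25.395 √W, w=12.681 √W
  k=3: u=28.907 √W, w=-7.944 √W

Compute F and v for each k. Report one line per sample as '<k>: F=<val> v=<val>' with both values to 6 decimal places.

k=0: u−w=-5.972000, u+w=17.344000; √(b/2)=1.630951, √(2b)=3.261901; F=1.630951×(-5.972)=-9.740037, v=17.344000/3.261901=5.317144
k=1: u−w=-17.929000, u+w=-41.627000; √(b/2)=1.630951, √(2b)=3.261901; F=1.630951×(-17.929)=-29.241314, v=-41.627000/3.261901=-12.761576
k=2: u−w=12.714000, u+w=38.076000; √(b/2)=1.630951, √(2b)=3.261901; F=1.630951×12.714=20.735906, v=38.076000/3.261901=11.672947
k=3: u−w=36.851000, u+w=20.963000; √(b/2)=1.630951, √(2b)=3.261901; F=1.630951×36.851=60.102162, v=20.963000/3.261901=6.426620

0: F=-9.740037 v=5.317144
1: F=-29.241314 v=-12.761576
2: F=20.735906 v=11.672947
3: F=60.102162 v=6.426620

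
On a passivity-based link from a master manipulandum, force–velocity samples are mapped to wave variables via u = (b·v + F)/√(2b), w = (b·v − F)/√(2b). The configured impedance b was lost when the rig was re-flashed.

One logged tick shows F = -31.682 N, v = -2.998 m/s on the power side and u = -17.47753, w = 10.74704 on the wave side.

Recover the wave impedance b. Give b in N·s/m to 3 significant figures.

u + w = -6.73049;  u + w = √(2b)·v, so √(2b) = -6.73049/(-2.998) = 2.24499.
b = (√(2b))²/2 = 5.04000/2 = 2.52000.
(Check via u − w = 2F/√(2b): u − w = -28.22457, 2F/√(2b) = -28.22458.)

b = 2.52 N·s/m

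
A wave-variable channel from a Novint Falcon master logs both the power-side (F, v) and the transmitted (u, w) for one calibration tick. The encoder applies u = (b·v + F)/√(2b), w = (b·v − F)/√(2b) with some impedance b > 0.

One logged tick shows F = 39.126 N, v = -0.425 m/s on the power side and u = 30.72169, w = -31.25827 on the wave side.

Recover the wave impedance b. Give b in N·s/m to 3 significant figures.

b = 0.797 N·s/m

u + w = -0.5366;  u + w = √(2b)·v, so √(2b) = -0.5366/(-0.425) = 1.2625.
b = (√(2b))²/2 = 1.5940/2 = 0.7970.
(Check via u − w = 2F/√(2b): u − w = 61.9800, 2F/√(2b) = 61.9798.)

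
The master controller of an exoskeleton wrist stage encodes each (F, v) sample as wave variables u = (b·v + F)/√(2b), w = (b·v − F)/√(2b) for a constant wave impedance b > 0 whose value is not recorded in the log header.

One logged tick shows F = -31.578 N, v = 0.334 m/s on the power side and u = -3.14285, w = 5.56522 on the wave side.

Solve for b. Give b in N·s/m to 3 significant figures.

b = 26.3 N·s/m

u + w = 2.42237;  u + w = √(2b)·v, so √(2b) = 2.42237/0.334 = 7.25260.
b = (√(2b))²/2 = 52.60028/2 = 26.30014.
(Check via u − w = 2F/√(2b): u − w = -8.70807, 2F/√(2b) = -8.70804.)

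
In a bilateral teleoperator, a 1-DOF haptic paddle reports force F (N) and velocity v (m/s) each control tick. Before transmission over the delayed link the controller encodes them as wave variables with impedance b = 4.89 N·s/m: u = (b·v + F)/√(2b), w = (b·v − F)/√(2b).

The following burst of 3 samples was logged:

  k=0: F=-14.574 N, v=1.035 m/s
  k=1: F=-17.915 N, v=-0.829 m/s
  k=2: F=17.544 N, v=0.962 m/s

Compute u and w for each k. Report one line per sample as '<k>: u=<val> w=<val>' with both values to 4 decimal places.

k=0: b·v=4.89×1.035=5.0611; √(2b)=3.1273; u=(5.0611+(-14.574))/3.1273=-3.0419, w=(5.0611−(-14.574))/3.1273=6.2786
k=1: b·v=4.89×(-0.829)=-4.0538; √(2b)=3.1273; u=(-4.0538+(-17.915))/3.1273=-7.0249, w=(-4.0538−(-17.915))/3.1273=4.4323
k=2: b·v=4.89×0.962=4.7042; √(2b)=3.1273; u=(4.7042+17.544)/3.1273=7.1142, w=(4.7042−17.544)/3.1273=-4.1057

0: u=-3.0419 w=6.2786
1: u=-7.0249 w=4.4323
2: u=7.1142 w=-4.1057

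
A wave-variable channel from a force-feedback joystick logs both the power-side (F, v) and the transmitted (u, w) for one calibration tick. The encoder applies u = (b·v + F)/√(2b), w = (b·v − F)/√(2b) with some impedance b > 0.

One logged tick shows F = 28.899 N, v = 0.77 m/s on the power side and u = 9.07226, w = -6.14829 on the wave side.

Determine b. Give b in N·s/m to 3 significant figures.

b = 7.21 N·s/m

u + w = 2.92397;  u + w = √(2b)·v, so √(2b) = 2.92397/0.77 = 3.79736.
b = (√(2b))²/2 = 14.41997/2 = 7.20999.
(Check via u − w = 2F/√(2b): u − w = 15.22055, 2F/√(2b) = 15.22056.)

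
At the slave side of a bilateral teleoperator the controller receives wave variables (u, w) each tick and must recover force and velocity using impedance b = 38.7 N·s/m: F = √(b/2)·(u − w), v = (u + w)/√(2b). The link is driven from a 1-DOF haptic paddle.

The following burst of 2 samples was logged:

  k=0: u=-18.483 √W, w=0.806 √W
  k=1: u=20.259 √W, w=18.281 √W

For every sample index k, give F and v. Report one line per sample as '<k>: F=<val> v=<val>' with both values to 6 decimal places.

0: F=-84.849678 v=-2.009269
1: F=8.700952 v=4.380677

k=0: u−w=-19.289000, u+w=-17.677000; √(b/2)=4.398863, √(2b)=8.797727; F=4.398863×(-19.289)=-84.849678, v=-17.677000/8.797727=-2.009269
k=1: u−w=1.978000, u+w=38.540000; √(b/2)=4.398863, √(2b)=8.797727; F=4.398863×1.978=8.700952, v=38.540000/8.797727=4.380677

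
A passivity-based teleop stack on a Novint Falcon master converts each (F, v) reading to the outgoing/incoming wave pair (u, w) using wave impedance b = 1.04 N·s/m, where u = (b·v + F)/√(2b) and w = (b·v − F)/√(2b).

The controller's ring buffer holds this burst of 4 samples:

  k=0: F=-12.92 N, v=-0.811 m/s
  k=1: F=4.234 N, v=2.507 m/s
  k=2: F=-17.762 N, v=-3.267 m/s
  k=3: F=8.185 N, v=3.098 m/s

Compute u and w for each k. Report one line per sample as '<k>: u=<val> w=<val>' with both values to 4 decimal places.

0: u=-9.5432 w=8.3736
1: u=4.7436 w=-1.1279
2: u=-14.6716 w=9.9599
3: u=7.9093 w=-3.4413

k=0: b·v=1.04×(-0.811)=-0.8434; √(2b)=1.4422; u=(-0.8434+(-12.92))/1.4422=-9.5432, w=(-0.8434−(-12.92))/1.4422=8.3736
k=1: b·v=1.04×2.507=2.6073; √(2b)=1.4422; u=(2.6073+4.234)/1.4422=4.7436, w=(2.6073−4.234)/1.4422=-1.1279
k=2: b·v=1.04×(-3.267)=-3.3977; √(2b)=1.4422; u=(-3.3977+(-17.762))/1.4422=-14.6716, w=(-3.3977−(-17.762))/1.4422=9.9599
k=3: b·v=1.04×3.098=3.2219; √(2b)=1.4422; u=(3.2219+8.185)/1.4422=7.9093, w=(3.2219−8.185)/1.4422=-3.4413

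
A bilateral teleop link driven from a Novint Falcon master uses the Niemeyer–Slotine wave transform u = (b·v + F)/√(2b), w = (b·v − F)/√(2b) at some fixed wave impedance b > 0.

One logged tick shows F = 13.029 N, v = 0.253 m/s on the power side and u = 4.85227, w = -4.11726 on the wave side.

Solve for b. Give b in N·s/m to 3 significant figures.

u + w = 0.7350;  u + w = √(2b)·v, so √(2b) = 0.7350/0.253 = 2.9052.
b = (√(2b))²/2 = 8.4401/2 = 4.2200.
(Check via u − w = 2F/√(2b): u − w = 8.9695, 2F/√(2b) = 8.9695.)

b = 4.22 N·s/m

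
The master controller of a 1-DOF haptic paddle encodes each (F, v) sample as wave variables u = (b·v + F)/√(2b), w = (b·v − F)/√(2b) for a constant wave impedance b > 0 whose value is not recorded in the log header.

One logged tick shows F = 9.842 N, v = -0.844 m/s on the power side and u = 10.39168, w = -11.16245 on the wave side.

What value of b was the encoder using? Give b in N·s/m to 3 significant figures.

b = 0.417 N·s/m

u + w = -0.7708;  u + w = √(2b)·v, so √(2b) = -0.7708/(-0.844) = 0.9132.
b = (√(2b))²/2 = 0.8340/2 = 0.4170.
(Check via u − w = 2F/√(2b): u − w = 21.5541, 2F/√(2b) = 21.5542.)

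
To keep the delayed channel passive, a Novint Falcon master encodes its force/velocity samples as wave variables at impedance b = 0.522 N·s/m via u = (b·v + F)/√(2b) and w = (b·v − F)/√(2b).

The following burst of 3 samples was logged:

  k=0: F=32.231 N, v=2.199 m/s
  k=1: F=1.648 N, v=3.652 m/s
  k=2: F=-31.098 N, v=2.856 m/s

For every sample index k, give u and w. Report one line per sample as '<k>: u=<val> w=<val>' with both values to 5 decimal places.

0: u=32.66792 w=-30.42106
1: u=3.47864 w=0.25284
2: u=-28.97655 w=31.89470

k=0: b·v=0.522×2.199=1.14788; √(2b)=1.02176; u=(1.14788+32.231)/1.02176=32.66792, w=(1.14788−32.231)/1.02176=-30.42106
k=1: b·v=0.522×3.652=1.90634; √(2b)=1.02176; u=(1.90634+1.648)/1.02176=3.47864, w=(1.90634−1.648)/1.02176=0.25284
k=2: b·v=0.522×2.856=1.49083; √(2b)=1.02176; u=(1.49083+(-31.098))/1.02176=-28.97655, w=(1.49083−(-31.098))/1.02176=31.89470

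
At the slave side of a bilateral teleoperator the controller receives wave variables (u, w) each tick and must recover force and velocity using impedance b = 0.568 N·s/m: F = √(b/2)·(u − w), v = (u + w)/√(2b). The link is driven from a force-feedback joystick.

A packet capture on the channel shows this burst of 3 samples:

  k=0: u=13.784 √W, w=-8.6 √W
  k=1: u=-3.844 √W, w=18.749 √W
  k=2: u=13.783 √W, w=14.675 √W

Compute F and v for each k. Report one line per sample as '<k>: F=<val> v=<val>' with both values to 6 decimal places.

0: F=11.928803 v=4.863801
1: F=-12.040183 v=13.984367
2: F=-0.475362 v=26.700243

k=0: u−w=22.384000, u+w=5.184000; √(b/2)=0.532917, √(2b)=1.065833; F=0.532917×22.384=11.928803, v=5.184000/1.065833=4.863801
k=1: u−w=-22.593000, u+w=14.905000; √(b/2)=0.532917, √(2b)=1.065833; F=0.532917×(-22.593)=-12.040183, v=14.905000/1.065833=13.984367
k=2: u−w=-0.892000, u+w=28.458000; √(b/2)=0.532917, √(2b)=1.065833; F=0.532917×(-0.892)=-0.475362, v=28.458000/1.065833=26.700243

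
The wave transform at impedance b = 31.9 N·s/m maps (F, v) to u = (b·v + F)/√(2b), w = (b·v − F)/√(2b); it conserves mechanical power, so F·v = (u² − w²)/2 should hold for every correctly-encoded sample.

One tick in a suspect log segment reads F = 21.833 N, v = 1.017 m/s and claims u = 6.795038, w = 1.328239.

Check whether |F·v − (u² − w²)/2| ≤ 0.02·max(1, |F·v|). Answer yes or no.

F·v = 21.833×1.017 = 22.204161 W.
(u² − w²)/2 = (46.172541 − 1.764219)/2 = 22.204161 W.
|Δ| = 0.000000;  2% of max(1, |F·v|) = 0.444083.

yes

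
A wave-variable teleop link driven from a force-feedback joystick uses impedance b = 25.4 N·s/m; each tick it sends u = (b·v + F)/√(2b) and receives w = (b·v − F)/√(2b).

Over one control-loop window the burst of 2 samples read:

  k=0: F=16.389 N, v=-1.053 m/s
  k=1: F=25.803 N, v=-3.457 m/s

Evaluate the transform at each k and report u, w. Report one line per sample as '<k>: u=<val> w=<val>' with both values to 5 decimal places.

0: u=-1.45315 w=-6.05201
1: u=-8.69948 w=-15.93998

k=0: b·v=25.4×(-1.053)=-26.74620; √(2b)=7.12741; u=(-26.74620+16.389)/7.12741=-1.45315, w=(-26.74620−16.389)/7.12741=-6.05201
k=1: b·v=25.4×(-3.457)=-87.80780; √(2b)=7.12741; u=(-87.80780+25.803)/7.12741=-8.69948, w=(-87.80780−25.803)/7.12741=-15.93998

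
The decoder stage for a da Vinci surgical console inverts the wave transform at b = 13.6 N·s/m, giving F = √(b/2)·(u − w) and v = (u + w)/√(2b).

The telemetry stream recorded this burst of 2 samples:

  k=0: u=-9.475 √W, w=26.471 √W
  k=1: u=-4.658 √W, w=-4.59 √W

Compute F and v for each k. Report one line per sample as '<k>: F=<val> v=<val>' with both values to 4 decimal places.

0: F=-93.7357 v=3.2588
1: F=-0.1773 v=-1.7732

k=0: u−w=-35.9460, u+w=16.9960; √(b/2)=2.6077, √(2b)=5.2154; F=2.6077×(-35.946)=-93.7357, v=16.9960/5.2154=3.2588
k=1: u−w=-0.0680, u+w=-9.2480; √(b/2)=2.6077, √(2b)=5.2154; F=2.6077×(-0.068)=-0.1773, v=-9.2480/5.2154=-1.7732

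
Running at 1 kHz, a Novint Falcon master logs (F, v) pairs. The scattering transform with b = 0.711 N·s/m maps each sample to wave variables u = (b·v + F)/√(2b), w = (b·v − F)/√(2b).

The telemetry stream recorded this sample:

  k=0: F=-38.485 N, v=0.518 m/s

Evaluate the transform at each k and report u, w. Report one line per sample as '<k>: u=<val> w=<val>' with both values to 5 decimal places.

0: u=-31.96432 w=32.58203

k=0: b·v=0.711×0.518=0.36830; √(2b)=1.19248; u=(0.36830+(-38.485))/1.19248=-31.96432, w=(0.36830−(-38.485))/1.19248=32.58203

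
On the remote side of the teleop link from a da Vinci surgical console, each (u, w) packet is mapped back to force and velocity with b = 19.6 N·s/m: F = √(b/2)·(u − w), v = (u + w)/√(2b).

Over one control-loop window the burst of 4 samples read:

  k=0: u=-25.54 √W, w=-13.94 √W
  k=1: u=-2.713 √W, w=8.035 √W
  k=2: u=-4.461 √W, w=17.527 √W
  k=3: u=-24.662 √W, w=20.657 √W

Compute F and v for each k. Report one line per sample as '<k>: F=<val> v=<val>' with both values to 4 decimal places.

0: F=-36.3137 v=-6.3057
1: F=-33.6466 v=0.8500
2: F=-68.8333 v=2.0869
3: F=-141.8709 v=-0.6397

k=0: u−w=-11.6000, u+w=-39.4800; √(b/2)=3.1305, √(2b)=6.2610; F=3.1305×(-11.6)=-36.3137, v=-39.4800/6.2610=-6.3057
k=1: u−w=-10.7480, u+w=5.3220; √(b/2)=3.1305, √(2b)=6.2610; F=3.1305×(-10.748)=-33.6466, v=5.3220/6.2610=0.8500
k=2: u−w=-21.9880, u+w=13.0660; √(b/2)=3.1305, √(2b)=6.2610; F=3.1305×(-21.988)=-68.8333, v=13.0660/6.2610=2.0869
k=3: u−w=-45.3190, u+w=-4.0050; √(b/2)=3.1305, √(2b)=6.2610; F=3.1305×(-45.319)=-141.8709, v=-4.0050/6.2610=-0.6397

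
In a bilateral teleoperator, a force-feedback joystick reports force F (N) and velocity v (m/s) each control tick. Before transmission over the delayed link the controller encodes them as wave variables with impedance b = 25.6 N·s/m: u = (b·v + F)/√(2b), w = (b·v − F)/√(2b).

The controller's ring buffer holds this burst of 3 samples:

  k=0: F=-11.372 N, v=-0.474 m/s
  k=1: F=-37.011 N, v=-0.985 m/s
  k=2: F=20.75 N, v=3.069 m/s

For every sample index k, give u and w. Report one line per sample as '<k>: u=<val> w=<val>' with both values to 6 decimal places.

0: u=-3.285119 w=-0.106549
1: u=-8.696488 w=1.648401
2: u=13.879889 w=8.080088

k=0: b·v=25.6×(-0.474)=-12.134400; √(2b)=7.155418; u=(-12.134400+(-11.372))/7.155418=-3.285119, w=(-12.134400−(-11.372))/7.155418=-0.106549
k=1: b·v=25.6×(-0.985)=-25.216000; √(2b)=7.155418; u=(-25.216000+(-37.011))/7.155418=-8.696488, w=(-25.216000−(-37.011))/7.155418=1.648401
k=2: b·v=25.6×3.069=78.566400; √(2b)=7.155418; u=(78.566400+20.75)/7.155418=13.879889, w=(78.566400−20.75)/7.155418=8.080088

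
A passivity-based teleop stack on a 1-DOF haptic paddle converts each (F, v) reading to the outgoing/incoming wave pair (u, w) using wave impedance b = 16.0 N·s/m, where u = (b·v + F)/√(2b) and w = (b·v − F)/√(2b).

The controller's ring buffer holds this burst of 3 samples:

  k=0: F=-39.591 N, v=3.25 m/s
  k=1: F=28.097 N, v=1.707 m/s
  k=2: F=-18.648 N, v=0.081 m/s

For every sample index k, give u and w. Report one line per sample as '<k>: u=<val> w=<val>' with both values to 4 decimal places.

k=0: b·v=16.0×3.25=52.0000; √(2b)=5.6569; u=(52.0000+(-39.591))/5.6569=2.1936, w=(52.0000−(-39.591))/5.6569=16.1912
k=1: b·v=16.0×1.707=27.3120; √(2b)=5.6569; u=(27.3120+28.097)/5.6569=9.7950, w=(27.3120−28.097)/5.6569=-0.1388
k=2: b·v=16.0×0.081=1.2960; √(2b)=5.6569; u=(1.2960+(-18.648))/5.6569=-3.0674, w=(1.2960−(-18.648))/5.6569=3.5256

0: u=2.1936 w=16.1912
1: u=9.7950 w=-0.1388
2: u=-3.0674 w=3.5256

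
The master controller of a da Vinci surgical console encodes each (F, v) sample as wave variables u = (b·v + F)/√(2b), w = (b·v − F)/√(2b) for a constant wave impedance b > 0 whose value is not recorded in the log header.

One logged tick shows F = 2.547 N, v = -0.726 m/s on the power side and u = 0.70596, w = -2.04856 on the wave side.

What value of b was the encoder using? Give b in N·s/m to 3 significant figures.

u + w = -1.3426;  u + w = √(2b)·v, so √(2b) = -1.3426/(-0.726) = 1.8493.
b = (√(2b))²/2 = 3.4200/2 = 1.7100.
(Check via u − w = 2F/√(2b): u − w = 2.7545, 2F/√(2b) = 2.7545.)

b = 1.71 N·s/m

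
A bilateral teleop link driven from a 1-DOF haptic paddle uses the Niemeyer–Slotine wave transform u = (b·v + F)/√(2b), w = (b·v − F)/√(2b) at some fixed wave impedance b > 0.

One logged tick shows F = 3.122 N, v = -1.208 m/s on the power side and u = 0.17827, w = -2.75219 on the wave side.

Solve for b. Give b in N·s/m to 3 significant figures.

b = 2.27 N·s/m

u + w = -2.57392;  u + w = √(2b)·v, so √(2b) = -2.57392/(-1.208) = 2.13073.
b = (√(2b))²/2 = 4.54000/2 = 2.27000.
(Check via u − w = 2F/√(2b): u − w = 2.93046, 2F/√(2b) = 2.93045.)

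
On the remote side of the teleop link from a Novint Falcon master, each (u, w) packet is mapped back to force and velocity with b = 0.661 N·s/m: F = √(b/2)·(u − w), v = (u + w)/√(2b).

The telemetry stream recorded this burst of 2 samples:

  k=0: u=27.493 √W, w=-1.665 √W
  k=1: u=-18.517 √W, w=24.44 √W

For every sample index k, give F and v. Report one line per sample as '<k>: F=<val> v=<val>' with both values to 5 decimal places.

k=0: u−w=29.15800, u+w=25.82800; √(b/2)=0.57489, √(2b)=1.14978; F=0.57489×29.158=16.76268, v=25.82800/1.14978=22.46338
k=1: u−w=-42.95700, u+w=5.92300; √(b/2)=0.57489, √(2b)=1.14978; F=0.57489×(-42.957)=-24.69561, v=5.92300/1.14978=5.15141

0: F=16.76268 v=22.46338
1: F=-24.69561 v=5.15141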